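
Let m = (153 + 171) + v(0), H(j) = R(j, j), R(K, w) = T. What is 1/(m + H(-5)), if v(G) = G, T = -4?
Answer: 1/320 ≈ 0.0031250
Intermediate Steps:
R(K, w) = -4
H(j) = -4
m = 324 (m = (153 + 171) + 0 = 324 + 0 = 324)
1/(m + H(-5)) = 1/(324 - 4) = 1/320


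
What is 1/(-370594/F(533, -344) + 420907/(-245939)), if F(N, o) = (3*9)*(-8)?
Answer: 26561412/45526300927 ≈ 0.00058343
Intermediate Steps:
F(N, o) = -216 (F(N, o) = 27*(-8) = -216)
1/(-370594/F(533, -344) + 420907/(-245939)) = 1/(-370594/(-216) + 420907/(-245939)) = 1/(-370594*(-1/216) + 420907*(-1/245939)) = 1/(185297/108 - 420907/245939) = 1/(45526300927/26561412) = 26561412/45526300927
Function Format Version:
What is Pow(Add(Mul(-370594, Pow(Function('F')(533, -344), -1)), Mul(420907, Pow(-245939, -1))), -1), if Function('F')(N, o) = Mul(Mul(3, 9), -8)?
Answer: Rational(26561412, 45526300927) ≈ 0.00058343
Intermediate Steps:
Function('F')(N, o) = -216 (Function('F')(N, o) = Mul(27, -8) = -216)
Pow(Add(Mul(-370594, Pow(Function('F')(533, -344), -1)), Mul(420907, Pow(-245939, -1))), -1) = Pow(Add(Mul(-370594, Pow(-216, -1)), Mul(420907, Pow(-245939, -1))), -1) = Pow(Add(Mul(-370594, Rational(-1, 216)), Mul(420907, Rational(-1, 245939))), -1) = Pow(Add(Rational(185297, 108), Rational(-420907, 245939)), -1) = Pow(Rational(45526300927, 26561412), -1) = Rational(26561412, 45526300927)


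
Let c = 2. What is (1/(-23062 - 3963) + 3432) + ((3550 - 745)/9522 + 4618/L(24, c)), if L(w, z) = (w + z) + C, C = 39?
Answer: 169851941551/48482850 ≈ 3503.3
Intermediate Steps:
L(w, z) = 39 + w + z (L(w, z) = (w + z) + 39 = 39 + w + z)
(1/(-23062 - 3963) + 3432) + ((3550 - 745)/9522 + 4618/L(24, c)) = (1/(-23062 - 3963) + 3432) + ((3550 - 745)/9522 + 4618/(39 + 24 + 2)) = (1/(-27025) + 3432) + (2805*(1/9522) + 4618/65) = (-1/27025 + 3432) + (935/3174 + 4618*(1/65)) = 92749799/27025 + (935/3174 + 4618/65) = 92749799/27025 + 14718307/206310 = 169851941551/48482850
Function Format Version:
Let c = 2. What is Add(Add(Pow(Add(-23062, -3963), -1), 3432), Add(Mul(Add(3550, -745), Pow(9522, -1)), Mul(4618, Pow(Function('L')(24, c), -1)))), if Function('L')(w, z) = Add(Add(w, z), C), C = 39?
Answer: Rational(169851941551, 48482850) ≈ 3503.3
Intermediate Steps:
Function('L')(w, z) = Add(39, w, z) (Function('L')(w, z) = Add(Add(w, z), 39) = Add(39, w, z))
Add(Add(Pow(Add(-23062, -3963), -1), 3432), Add(Mul(Add(3550, -745), Pow(9522, -1)), Mul(4618, Pow(Function('L')(24, c), -1)))) = Add(Add(Pow(Add(-23062, -3963), -1), 3432), Add(Mul(Add(3550, -745), Pow(9522, -1)), Mul(4618, Pow(Add(39, 24, 2), -1)))) = Add(Add(Pow(-27025, -1), 3432), Add(Mul(2805, Rational(1, 9522)), Mul(4618, Pow(65, -1)))) = Add(Add(Rational(-1, 27025), 3432), Add(Rational(935, 3174), Mul(4618, Rational(1, 65)))) = Add(Rational(92749799, 27025), Add(Rational(935, 3174), Rational(4618, 65))) = Add(Rational(92749799, 27025), Rational(14718307, 206310)) = Rational(169851941551, 48482850)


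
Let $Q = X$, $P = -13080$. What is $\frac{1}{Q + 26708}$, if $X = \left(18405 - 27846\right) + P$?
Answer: $\frac{1}{4187} \approx 0.00023883$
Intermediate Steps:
$X = -22521$ ($X = \left(18405 - 27846\right) - 13080 = -9441 - 13080 = -22521$)
$Q = -22521$
$\frac{1}{Q + 26708} = \frac{1}{-22521 + 26708} = \frac{1}{4187}$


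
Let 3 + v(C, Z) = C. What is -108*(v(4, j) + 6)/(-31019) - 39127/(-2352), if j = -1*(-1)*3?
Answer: 1215458525/72956688 ≈ 16.660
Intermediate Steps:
j = 3 (j = 1*3 = 3)
v(C, Z) = -3 + C
-108*(v(4, j) + 6)/(-31019) - 39127/(-2352) = -108*((-3 + 4) + 6)/(-31019) - 39127/(-2352) = -108*(1 + 6)*(-1/31019) - 39127*(-1/2352) = -108*7*(-1/31019) + 39127/2352 = -756*(-1/31019) + 39127/2352 = 756/31019 + 39127/2352 = 1215458525/72956688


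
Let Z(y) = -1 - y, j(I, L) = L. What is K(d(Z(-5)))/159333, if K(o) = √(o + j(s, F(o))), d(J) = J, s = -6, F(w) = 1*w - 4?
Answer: 2/159333 ≈ 1.2552e-5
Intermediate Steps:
F(w) = -4 + w (F(w) = w - 4 = -4 + w)
K(o) = √(-4 + 2*o) (K(o) = √(o + (-4 + o)) = √(-4 + 2*o))
K(d(Z(-5)))/159333 = √(-4 + 2*(-1 - 1*(-5)))/159333 = √(-4 + 2*(-1 + 5))*(1/159333) = √(-4 + 2*4)*(1/159333) = √(-4 + 8)*(1/159333) = √4*(1/159333) = 2*(1/159333) = 2/159333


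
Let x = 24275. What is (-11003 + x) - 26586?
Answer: -13314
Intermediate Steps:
(-11003 + x) - 26586 = (-11003 + 24275) - 26586 = 13272 - 26586 = -13314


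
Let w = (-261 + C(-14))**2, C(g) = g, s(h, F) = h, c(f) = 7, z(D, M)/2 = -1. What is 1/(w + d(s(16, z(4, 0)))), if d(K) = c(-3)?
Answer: 1/75632 ≈ 1.3222e-5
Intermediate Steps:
z(D, M) = -2 (z(D, M) = 2*(-1) = -2)
d(K) = 7
w = 75625 (w = (-261 - 14)**2 = (-275)**2 = 75625)
1/(w + d(s(16, z(4, 0)))) = 1/(75625 + 7) = 1/75632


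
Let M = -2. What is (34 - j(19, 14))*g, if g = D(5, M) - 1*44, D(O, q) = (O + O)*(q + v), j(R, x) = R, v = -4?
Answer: -1560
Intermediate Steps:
D(O, q) = 2*O*(-4 + q) (D(O, q) = (O + O)*(q - 4) = (2*O)*(-4 + q) = 2*O*(-4 + q))
g = -104 (g = 2*5*(-4 - 2) - 1*44 = 2*5*(-6) - 44 = -60 - 44 = -104)
(34 - j(19, 14))*g = (34 - 1*19)*(-104) = (34 - 19)*(-104) = 15*(-104) = -1560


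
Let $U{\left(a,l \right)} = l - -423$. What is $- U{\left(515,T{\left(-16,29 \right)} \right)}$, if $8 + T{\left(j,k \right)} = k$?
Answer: $-444$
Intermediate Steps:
$T{\left(j,k \right)} = -8 + k$
$U{\left(a,l \right)} = 423 + l$ ($U{\left(a,l \right)} = l + 423 = 423 + l$)
$- U{\left(515,T{\left(-16,29 \right)} \right)} = - (423 + \left(-8 + 29\right)) = - (423 + 21) = \left(-1\right) 444 = -444$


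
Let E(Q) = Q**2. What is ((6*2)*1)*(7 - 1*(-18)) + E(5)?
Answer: 325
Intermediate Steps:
((6*2)*1)*(7 - 1*(-18)) + E(5) = ((6*2)*1)*(7 - 1*(-18)) + 5**2 = (12*1)*(7 + 18) + 25 = 12*25 + 25 = 300 + 25 = 325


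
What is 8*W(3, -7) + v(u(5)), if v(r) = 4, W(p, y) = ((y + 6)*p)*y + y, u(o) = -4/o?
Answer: 116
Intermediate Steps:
W(p, y) = y + p*y*(6 + y) (W(p, y) = ((6 + y)*p)*y + y = (p*(6 + y))*y + y = p*y*(6 + y) + y = y + p*y*(6 + y))
8*W(3, -7) + v(u(5)) = 8*(-7*(1 + 6*3 + 3*(-7))) + 4 = 8*(-7*(1 + 18 - 21)) + 4 = 8*(-7*(-2)) + 4 = 8*14 + 4 = 112 + 4 = 116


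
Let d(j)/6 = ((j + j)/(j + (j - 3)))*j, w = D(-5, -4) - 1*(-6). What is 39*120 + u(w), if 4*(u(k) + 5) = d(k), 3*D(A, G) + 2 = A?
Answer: 60896/13 ≈ 4684.3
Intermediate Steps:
D(A, G) = -2/3 + A/3
w = 11/3 (w = (-2/3 + (1/3)*(-5)) - 1*(-6) = (-2/3 - 5/3) + 6 = -7/3 + 6 = 11/3 ≈ 3.6667)
d(j) = 12*j**2/(-3 + 2*j) (d(j) = 6*(((j + j)/(j + (j - 3)))*j) = 6*(((2*j)/(j + (-3 + j)))*j) = 6*(((2*j)/(-3 + 2*j))*j) = 6*((2*j/(-3 + 2*j))*j) = 6*(2*j**2/(-3 + 2*j)) = 12*j**2/(-3 + 2*j))
u(k) = -5 + 3*k**2/(-3 + 2*k) (u(k) = -5 + (12*k**2/(-3 + 2*k))/4 = -5 + 3*k**2/(-3 + 2*k))
39*120 + u(w) = 39*120 + (15 - 10*11/3 + 3*(11/3)**2)/(-3 + 2*(11/3)) = 4680 + (15 - 110/3 + 3*(121/9))/(-3 + 22/3) = 4680 + (15 - 110/3 + 121/3)/(13/3) = 4680 + (3/13)*(56/3) = 4680 + 56/13 = 60896/13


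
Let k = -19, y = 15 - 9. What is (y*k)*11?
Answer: -1254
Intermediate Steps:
y = 6
(y*k)*11 = (6*(-19))*11 = -114*11 = -1254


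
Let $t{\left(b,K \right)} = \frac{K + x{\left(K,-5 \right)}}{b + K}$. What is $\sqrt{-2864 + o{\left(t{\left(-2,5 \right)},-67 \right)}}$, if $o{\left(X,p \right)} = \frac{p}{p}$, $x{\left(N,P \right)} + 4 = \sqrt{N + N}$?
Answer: $i \sqrt{2863} \approx 53.507 i$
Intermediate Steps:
$x{\left(N,P \right)} = -4 + \sqrt{2} \sqrt{N}$ ($x{\left(N,P \right)} = -4 + \sqrt{N + N} = -4 + \sqrt{2 N} = -4 + \sqrt{2} \sqrt{N}$)
$t{\left(b,K \right)} = \frac{-4 + K + \sqrt{2} \sqrt{K}}{K + b}$ ($t{\left(b,K \right)} = \frac{K + \left(-4 + \sqrt{2} \sqrt{K}\right)}{b + K} = \frac{-4 + K + \sqrt{2} \sqrt{K}}{K + b}$)
$o{\left(X,p \right)} = 1$
$\sqrt{-2864 + o{\left(t{\left(-2,5 \right)},-67 \right)}} = \sqrt{-2864 + 1} = \sqrt{-2863} = i \sqrt{2863}$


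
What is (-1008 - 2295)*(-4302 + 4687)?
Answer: -1271655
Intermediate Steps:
(-1008 - 2295)*(-4302 + 4687) = -3303*385 = -1271655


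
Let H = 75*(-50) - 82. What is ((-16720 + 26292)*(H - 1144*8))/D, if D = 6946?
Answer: -62141424/3473 ≈ -17893.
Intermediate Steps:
H = -3832 (H = -3750 - 82 = -3832)
((-16720 + 26292)*(H - 1144*8))/D = ((-16720 + 26292)*(-3832 - 1144*8))/6946 = (9572*(-3832 - 9152))*(1/6946) = (9572*(-12984))*(1/6946) = -124282848*1/6946 = -62141424/3473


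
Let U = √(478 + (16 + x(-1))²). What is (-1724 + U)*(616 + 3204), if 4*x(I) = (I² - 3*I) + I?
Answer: -6585680 + 955*√12137 ≈ -6.4805e+6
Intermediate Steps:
x(I) = -I/2 + I²/4 (x(I) = ((I² - 3*I) + I)/4 = (I² - 2*I)/4 = -I/2 + I²/4)
U = √12137/4 (U = √(478 + (16 + (¼)*(-1)*(-2 - 1))²) = √(478 + (16 + (¼)*(-1)*(-3))²) = √(478 + (16 + ¾)²) = √(478 + (67/4)²) = √(478 + 4489/16) = √(12137/16) = √12137/4 ≈ 27.542)
(-1724 + U)*(616 + 3204) = (-1724 + √12137/4)*(616 + 3204) = (-1724 + √12137/4)*3820 = -6585680 + 955*√12137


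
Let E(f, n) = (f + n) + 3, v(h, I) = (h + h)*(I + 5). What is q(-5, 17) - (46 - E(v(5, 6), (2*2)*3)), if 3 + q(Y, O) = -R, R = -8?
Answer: 84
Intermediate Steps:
v(h, I) = 2*h*(5 + I) (v(h, I) = (2*h)*(5 + I) = 2*h*(5 + I))
E(f, n) = 3 + f + n
q(Y, O) = 5 (q(Y, O) = -3 - 1*(-8) = -3 + 8 = 5)
q(-5, 17) - (46 - E(v(5, 6), (2*2)*3)) = 5 - (46 - (3 + 2*5*(5 + 6) + (2*2)*3)) = 5 - (46 - (3 + 2*5*11 + 4*3)) = 5 - (46 - (3 + 110 + 12)) = 5 - (46 - 1*125) = 5 - (46 - 125) = 5 - 1*(-79) = 5 + 79 = 84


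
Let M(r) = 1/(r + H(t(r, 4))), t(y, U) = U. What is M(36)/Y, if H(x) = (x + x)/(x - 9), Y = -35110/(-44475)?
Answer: 44475/1207784 ≈ 0.036824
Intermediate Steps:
Y = 7022/8895 (Y = -35110*(-1/44475) = 7022/8895 ≈ 0.78943)
H(x) = 2*x/(-9 + x) (H(x) = (2*x)/(-9 + x) = 2*x/(-9 + x))
M(r) = 1/(-8/5 + r) (M(r) = 1/(r + 2*4/(-9 + 4)) = 1/(r + 2*4/(-5)) = 1/(r + 2*4*(-1/5)) = 1/(r - 8/5) = 1/(-8/5 + r))
M(36)/Y = (5/(-8 + 5*36))/(7022/8895) = (5/(-8 + 180))*(8895/7022) = (5/172)*(8895/7022) = 44475/1207784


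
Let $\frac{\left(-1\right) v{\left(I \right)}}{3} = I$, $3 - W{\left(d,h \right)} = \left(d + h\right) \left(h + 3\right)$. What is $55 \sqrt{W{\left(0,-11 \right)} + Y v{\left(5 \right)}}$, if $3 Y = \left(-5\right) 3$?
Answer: $55 i \sqrt{10} \approx 173.93 i$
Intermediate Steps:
$W{\left(d,h \right)} = 3 - \left(3 + h\right) \left(d + h\right)$ ($W{\left(d,h \right)} = 3 - \left(d + h\right) \left(h + 3\right) = 3 - \left(d + h\right) \left(3 + h\right) = 3 - \left(3 + h\right) \left(d + h\right)$)
$Y = -5$ ($Y = \frac{\left(-5\right) 3}{3} = \frac{1}{3} \left(-15\right) = -5$)
$v{\left(I \right)} = - 3 I$
$55 \sqrt{W{\left(0,-11 \right)} + Y v{\left(5 \right)}} = 55 \sqrt{\left(3 - \left(-11\right)^{2} - 0 - -33 - 0 \left(-11\right)\right) - 5 \left(\left(-3\right) 5\right)} = 55 \sqrt{\left(3 - 121 + 0 + 33 + 0\right) - -75} = 55 \sqrt{\left(3 - 121 + 0 + 33 + 0\right) + 75} = 55 \sqrt{-85 + 75} = 55 \sqrt{-10} = 55 i \sqrt{10}$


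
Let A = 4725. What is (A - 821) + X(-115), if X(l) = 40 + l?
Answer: 3829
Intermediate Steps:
(A - 821) + X(-115) = (4725 - 821) + (40 - 115) = 3904 - 75 = 3829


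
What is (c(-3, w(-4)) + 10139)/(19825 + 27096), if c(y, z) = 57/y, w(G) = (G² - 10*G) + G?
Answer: 10120/46921 ≈ 0.21568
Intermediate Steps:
w(G) = G² - 9*G
(c(-3, w(-4)) + 10139)/(19825 + 27096) = (57/(-3) + 10139)/(19825 + 27096) = (57*(-⅓) + 10139)/46921 = (-19 + 10139)*(1/46921) = 10120*(1/46921) = 10120/46921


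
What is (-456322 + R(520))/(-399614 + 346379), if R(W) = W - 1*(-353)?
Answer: 455449/53235 ≈ 8.5555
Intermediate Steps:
R(W) = 353 + W (R(W) = W + 353 = 353 + W)
(-456322 + R(520))/(-399614 + 346379) = (-456322 + (353 + 520))/(-399614 + 346379) = (-456322 + 873)/(-53235) = -455449*(-1/53235) = 455449/53235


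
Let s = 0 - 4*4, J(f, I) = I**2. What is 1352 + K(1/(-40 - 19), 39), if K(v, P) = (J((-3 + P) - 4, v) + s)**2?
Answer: 19484605097/12117361 ≈ 1608.0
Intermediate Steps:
s = -16 (s = 0 - 16 = -16)
K(v, P) = (-16 + v**2)**2 (K(v, P) = (v**2 - 16)**2 = (-16 + v**2)**2)
1352 + K(1/(-40 - 19), 39) = 1352 + (-16 + (1/(-40 - 19))**2)**2 = 1352 + (-16 + (1/(-59))**2)**2 = 1352 + (-16 + (-1/59)**2)**2 = 1352 + (-16 + 1/3481)**2 = 1352 + (-55695/3481)**2 = 1352 + 3101933025/12117361 = 19484605097/12117361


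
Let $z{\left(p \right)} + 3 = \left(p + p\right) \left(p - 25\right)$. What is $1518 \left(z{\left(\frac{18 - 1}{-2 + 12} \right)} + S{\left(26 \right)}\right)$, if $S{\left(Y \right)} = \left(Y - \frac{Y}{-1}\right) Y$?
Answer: $\frac{48188151}{25} \approx 1.9275 \cdot 10^{6}$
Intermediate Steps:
$z{\left(p \right)} = -3 + 2 p \left(-25 + p\right)$ ($z{\left(p \right)} = -3 + \left(p + p\right) \left(p - 25\right) = -3 + 2 p \left(p - 25\right) = -3 + 2 p \left(-25 + p\right)$)
$S{\left(Y \right)} = 2 Y^{2}$ ($S{\left(Y \right)} = \left(Y - Y \left(-1\right)\right) Y = \left(Y - - Y\right) Y = \left(Y + Y\right) Y = 2 Y Y = 2 Y^{2}$)
$1518 \left(z{\left(\frac{18 - 1}{-2 + 12} \right)} + S{\left(26 \right)}\right) = 1518 \left(\left(-3 - 50 \frac{18 - 1}{-2 + 12} + 2 \left(\frac{18 - 1}{-2 + 12}\right)^{2}\right) + 2 \cdot 26^{2}\right) = 1518 \left(\left(-3 - 50 \cdot \frac{17}{10} + 2 \left(\frac{17}{10}\right)^{2}\right) + 2 \cdot 676\right) = 1518 \left(\left(-3 - 50 \cdot 17 \cdot \frac{1}{10} + 2 \left(17 \cdot \frac{1}{10}\right)^{2}\right) + 1352\right) = 1518 \left(\left(-3 - 85 + 2 \left(\frac{17}{10}\right)^{2}\right) + 1352\right) = 1518 \left(\left(-3 - 85 + 2 \cdot \frac{289}{100}\right) + 1352\right) = 1518 \left(\left(-3 - 85 + \frac{289}{50}\right) + 1352\right) = 1518 \left(- \frac{4111}{50} + 1352\right) = 1518 \cdot \frac{63489}{50} = \frac{48188151}{25}$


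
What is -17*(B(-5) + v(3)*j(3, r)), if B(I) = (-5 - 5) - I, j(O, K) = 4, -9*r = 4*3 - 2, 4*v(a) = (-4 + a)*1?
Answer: 102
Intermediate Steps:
v(a) = -1 + a/4 (v(a) = ((-4 + a)*1)/4 = (-4 + a)/4 = -1 + a/4)
r = -10/9 (r = -(4*3 - 2)/9 = -(12 - 2)/9 = -⅑*10 = -10/9 ≈ -1.1111)
B(I) = -10 - I
-17*(B(-5) + v(3)*j(3, r)) = -17*((-10 - 1*(-5)) + (-1 + (¼)*3)*4) = -17*((-10 + 5) + (-1 + ¾)*4) = -17*(-5 - ¼*4) = -17*(-5 - 1) = -17*(-6) = 102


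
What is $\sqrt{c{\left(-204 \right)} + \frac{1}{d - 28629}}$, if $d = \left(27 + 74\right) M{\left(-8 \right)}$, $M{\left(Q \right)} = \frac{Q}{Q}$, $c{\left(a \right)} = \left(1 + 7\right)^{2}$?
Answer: $\frac{\sqrt{3255385353}}{7132} \approx 8.0$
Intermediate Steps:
$c{\left(a \right)} = 64$ ($c{\left(a \right)} = 8^{2} = 64$)
$M{\left(Q \right)} = 1$
$d = 101$ ($d = \left(27 + 74\right) 1 = 101 \cdot 1 = 101$)
$\sqrt{c{\left(-204 \right)} + \frac{1}{d - 28629}} = \sqrt{64 + \frac{1}{101 - 28629}} = \sqrt{64 + \frac{1}{-28528}} = \sqrt{64 - \frac{1}{28528}} = \sqrt{\frac{1825791}{28528}} = \frac{\sqrt{3255385353}}{7132}$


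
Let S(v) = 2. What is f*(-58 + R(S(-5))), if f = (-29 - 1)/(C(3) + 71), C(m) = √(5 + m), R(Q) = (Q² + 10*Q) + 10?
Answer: 51120/5033 - 1440*√2/5033 ≈ 9.7523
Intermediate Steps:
R(Q) = 10 + Q² + 10*Q
f = -30/(71 + 2*√2) (f = (-29 - 1)/(√(5 + 3) + 71) = -30/(√8 + 71) = -30/(2*√2 + 71) = -30/(71 + 2*√2) ≈ -0.40635)
f*(-58 + R(S(-5))) = (-2130/5033 + 60*√2/5033)*(-58 + (10 + 2² + 10*2)) = (-2130/5033 + 60*√2/5033)*(-58 + (10 + 4 + 20)) = (-2130/5033 + 60*√2/5033)*(-58 + 34) = (-2130/5033 + 60*√2/5033)*(-24) = 51120/5033 - 1440*√2/5033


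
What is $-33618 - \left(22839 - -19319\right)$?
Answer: $-75776$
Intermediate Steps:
$-33618 - \left(22839 - -19319\right) = -33618 - \left(22839 + 19319\right) = -33618 - 42158 = -75776$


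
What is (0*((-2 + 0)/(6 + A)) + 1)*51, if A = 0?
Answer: 51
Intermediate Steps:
(0*((-2 + 0)/(6 + A)) + 1)*51 = (0*((-2 + 0)/(6 + 0)) + 1)*51 = (0*(-2/6) + 1)*51 = (0*(-2*1/6) + 1)*51 = (0*(-1/3) + 1)*51 = (0 + 1)*51 = 1*51 = 51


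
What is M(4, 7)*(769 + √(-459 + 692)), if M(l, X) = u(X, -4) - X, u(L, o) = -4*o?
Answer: 6921 + 9*√233 ≈ 7058.4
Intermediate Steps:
M(l, X) = 16 - X (M(l, X) = -4*(-4) - X = 16 - X)
M(4, 7)*(769 + √(-459 + 692)) = (16 - 1*7)*(769 + √(-459 + 692)) = (16 - 7)*(769 + √233) = 9*(769 + √233) = 6921 + 9*√233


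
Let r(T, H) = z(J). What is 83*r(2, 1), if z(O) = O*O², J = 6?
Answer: 17928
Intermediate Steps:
z(O) = O³
r(T, H) = 216 (r(T, H) = 6³ = 216)
83*r(2, 1) = 83*216 = 17928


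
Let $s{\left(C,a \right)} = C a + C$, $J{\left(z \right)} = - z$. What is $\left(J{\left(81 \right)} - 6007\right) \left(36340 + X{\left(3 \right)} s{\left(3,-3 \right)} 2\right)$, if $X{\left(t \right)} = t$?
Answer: $-221018752$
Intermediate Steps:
$s{\left(C,a \right)} = C + C a$
$\left(J{\left(81 \right)} - 6007\right) \left(36340 + X{\left(3 \right)} s{\left(3,-3 \right)} 2\right) = \left(\left(-1\right) 81 - 6007\right) \left(36340 + 3 \cdot 3 \left(1 - 3\right) 2\right) = \left(-81 - 6007\right) \left(36340 + 3 \cdot 3 \left(-2\right) 2\right) = - 6088 \left(36340 + 3 \left(-6\right) 2\right) = - 6088 \left(36340 - 36\right) = \left(-6088\right) 36304 = -221018752$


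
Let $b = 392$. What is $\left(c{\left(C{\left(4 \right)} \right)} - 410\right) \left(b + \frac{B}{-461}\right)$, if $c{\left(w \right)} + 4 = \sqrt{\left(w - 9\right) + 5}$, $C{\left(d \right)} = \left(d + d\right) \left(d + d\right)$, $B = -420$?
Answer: $- \frac{74988648}{461} + \frac{362264 \sqrt{15}}{461} \approx -1.5962 \cdot 10^{5}$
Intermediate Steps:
$C{\left(d \right)} = 4 d^{2}$ ($C{\left(d \right)} = 2 d 2 d = 4 d^{2}$)
$c{\left(w \right)} = -4 + \sqrt{-4 + w}$ ($c{\left(w \right)} = -4 + \sqrt{\left(w - 9\right) + 5} = -4 + \sqrt{\left(-9 + w\right) + 5} = -4 + \sqrt{-4 + w}$)
$\left(c{\left(C{\left(4 \right)} \right)} - 410\right) \left(b + \frac{B}{-461}\right) = \left(\left(-4 + \sqrt{-4 + 4 \cdot 4^{2}}\right) - 410\right) \left(392 - \frac{420}{-461}\right) = \left(\left(-4 + \sqrt{-4 + 4 \cdot 16}\right) - 410\right) \left(392 - - \frac{420}{461}\right) = \left(\left(-4 + \sqrt{-4 + 64}\right) - 410\right) \left(392 + \frac{420}{461}\right) = \left(\left(-4 + \sqrt{60}\right) - 410\right) \frac{181132}{461} = \left(\left(-4 + 2 \sqrt{15}\right) - 410\right) \frac{181132}{461} = \left(-414 + 2 \sqrt{15}\right) \frac{181132}{461} = - \frac{74988648}{461} + \frac{362264 \sqrt{15}}{461}$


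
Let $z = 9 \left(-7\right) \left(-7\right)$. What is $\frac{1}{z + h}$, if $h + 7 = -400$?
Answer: $\frac{1}{34} \approx 0.029412$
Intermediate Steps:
$h = -407$ ($h = -7 - 400 = -407$)
$z = 441$ ($z = \left(-63\right) \left(-7\right) = 441$)
$\frac{1}{z + h} = \frac{1}{441 - 407} = \frac{1}{34}$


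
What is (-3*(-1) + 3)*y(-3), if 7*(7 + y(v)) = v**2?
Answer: -240/7 ≈ -34.286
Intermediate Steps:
y(v) = -7 + v**2/7
(-3*(-1) + 3)*y(-3) = (-3*(-1) + 3)*(-7 + (1/7)*(-3)**2) = (3 + 3)*(-7 + (1/7)*9) = 6*(-7 + 9/7) = 6*(-40/7) = -240/7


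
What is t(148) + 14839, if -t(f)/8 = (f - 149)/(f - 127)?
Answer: 311627/21 ≈ 14839.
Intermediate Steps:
t(f) = -8*(-149 + f)/(-127 + f) (t(f) = -8*(f - 149)/(f - 127) = -8*(-149 + f)/(-127 + f))
t(148) + 14839 = 8*(149 - 1*148)/(-127 + 148) + 14839 = 8*(149 - 148)/21 + 14839 = 8*(1/21)*1 + 14839 = 8/21 + 14839 = 311627/21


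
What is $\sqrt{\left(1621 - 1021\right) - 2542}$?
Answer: $i \sqrt{1942} \approx 44.068 i$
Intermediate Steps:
$\sqrt{\left(1621 - 1021\right) - 2542} = \sqrt{600 - 2542} = \sqrt{-1942} = i \sqrt{1942}$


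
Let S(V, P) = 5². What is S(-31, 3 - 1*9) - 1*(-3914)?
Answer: 3939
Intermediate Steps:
S(V, P) = 25
S(-31, 3 - 1*9) - 1*(-3914) = 25 - 1*(-3914) = 25 + 3914 = 3939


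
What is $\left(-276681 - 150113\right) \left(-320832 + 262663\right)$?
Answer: $24826180186$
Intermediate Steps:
$\left(-276681 - 150113\right) \left(-320832 + 262663\right) = \left(-426794\right) \left(-58169\right) = 24826180186$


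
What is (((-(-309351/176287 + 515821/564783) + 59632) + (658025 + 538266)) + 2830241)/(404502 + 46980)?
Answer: 203417255304686725/22475654512659261 ≈ 9.0506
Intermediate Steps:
(((-(-309351/176287 + 515821/564783) + 59632) + (658025 + 538266)) + 2830241)/(404502 + 46980) = (((-(-309351*1/176287 + 515821*(1/564783)) + 59632) + 1196291) + 2830241)/451482 = (((-(-309351/176287 + 515821/564783) + 59632) + 1196291) + 2830241)*(1/451482) = (((-1*(-83783649206/99563900721) + 59632) + 1196291) + 2830241)*(1/451482) = (((83783649206/99563900721 + 59632) + 1196291) + 2830241)*(1/451482) = ((5937278311443878/99563900721 + 1196291) + 2830241)*(1/451482) = (125044676668869689/99563900721 + 2830241)*(1/451482) = (406834510609373450/99563900721)*(1/451482) = 203417255304686725/22475654512659261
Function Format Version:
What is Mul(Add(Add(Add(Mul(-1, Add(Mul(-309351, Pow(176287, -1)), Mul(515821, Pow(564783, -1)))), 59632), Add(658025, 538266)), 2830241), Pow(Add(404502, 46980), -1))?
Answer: Rational(203417255304686725, 22475654512659261) ≈ 9.0506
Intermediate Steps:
Mul(Add(Add(Add(Mul(-1, Add(Mul(-309351, Pow(176287, -1)), Mul(515821, Pow(564783, -1)))), 59632), Add(658025, 538266)), 2830241), Pow(Add(404502, 46980), -1)) = Mul(Add(Add(Add(Mul(-1, Add(Mul(-309351, Rational(1, 176287)), Mul(515821, Rational(1, 564783)))), 59632), 1196291), 2830241), Pow(451482, -1)) = Mul(Add(Add(Add(Mul(-1, Add(Rational(-309351, 176287), Rational(515821, 564783))), 59632), 1196291), 2830241), Rational(1, 451482)) = Mul(Add(Add(Add(Mul(-1, Rational(-83783649206, 99563900721)), 59632), 1196291), 2830241), Rational(1, 451482)) = Mul(Add(Add(Add(Rational(83783649206, 99563900721), 59632), 1196291), 2830241), Rational(1, 451482)) = Mul(Add(Add(Rational(5937278311443878, 99563900721), 1196291), 2830241), Rational(1, 451482)) = Mul(Add(Rational(125044676668869689, 99563900721), 2830241), Rational(1, 451482)) = Mul(Rational(406834510609373450, 99563900721), Rational(1, 451482)) = Rational(203417255304686725, 22475654512659261)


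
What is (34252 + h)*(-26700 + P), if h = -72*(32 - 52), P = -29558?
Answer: -2007960536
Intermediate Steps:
h = 1440 (h = -72*(-20) = 1440)
(34252 + h)*(-26700 + P) = (34252 + 1440)*(-26700 - 29558) = 35692*(-56258) = -2007960536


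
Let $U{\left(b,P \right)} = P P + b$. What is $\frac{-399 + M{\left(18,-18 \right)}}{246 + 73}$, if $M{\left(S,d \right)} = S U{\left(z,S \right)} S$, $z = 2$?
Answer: $\frac{105225}{319} \approx 329.86$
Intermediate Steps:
$U{\left(b,P \right)} = b + P^{2}$ ($U{\left(b,P \right)} = P^{2} + b = b + P^{2}$)
$M{\left(S,d \right)} = S^{2} \left(2 + S^{2}\right)$ ($M{\left(S,d \right)} = S \left(2 + S^{2}\right) S = S^{2} \left(2 + S^{2}\right)$)
$\frac{-399 + M{\left(18,-18 \right)}}{246 + 73} = \frac{-399 + 18^{2} \left(2 + 18^{2}\right)}{246 + 73} = \frac{-399 + 324 \left(2 + 324\right)}{319} = \left(-399 + 324 \cdot 326\right) \frac{1}{319} = \left(-399 + 105624\right) \frac{1}{319} = 105225 \cdot \frac{1}{319} = \frac{105225}{319}$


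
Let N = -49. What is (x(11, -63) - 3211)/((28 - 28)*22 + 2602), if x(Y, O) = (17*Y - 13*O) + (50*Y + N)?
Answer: -852/1301 ≈ -0.65488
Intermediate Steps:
x(Y, O) = -49 - 13*O + 67*Y (x(Y, O) = (17*Y - 13*O) + (50*Y - 49) = (-13*O + 17*Y) + (-49 + 50*Y) = -49 - 13*O + 67*Y)
(x(11, -63) - 3211)/((28 - 28)*22 + 2602) = ((-49 - 13*(-63) + 67*11) - 3211)/((28 - 28)*22 + 2602) = ((-49 + 819 + 737) - 3211)/(0*22 + 2602) = (1507 - 3211)/(0 + 2602) = -1704/2602 = -1704*1/2602 = -852/1301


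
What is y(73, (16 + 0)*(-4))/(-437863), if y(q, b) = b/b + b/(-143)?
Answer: -207/62614409 ≈ -3.3059e-6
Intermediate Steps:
y(q, b) = 1 - b/143 (y(q, b) = 1 + b*(-1/143) = 1 - b/143)
y(73, (16 + 0)*(-4))/(-437863) = (1 - (16 + 0)*(-4)/143)/(-437863) = (1 - 16*(-4)/143)*(-1/437863) = (1 - 1/143*(-64))*(-1/437863) = (1 + 64/143)*(-1/437863) = (207/143)*(-1/437863) = -207/62614409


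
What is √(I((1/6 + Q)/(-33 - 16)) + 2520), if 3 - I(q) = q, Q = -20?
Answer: √4449858/42 ≈ 50.225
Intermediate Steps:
I(q) = 3 - q
√(I((1/6 + Q)/(-33 - 16)) + 2520) = √((3 - (1/6 - 20)/(-33 - 16)) + 2520) = √((3 - (⅙ - 20)/(-49)) + 2520) = √((3 - (-119)*(-1)/(6*49)) + 2520) = √((3 - 1*17/42) + 2520) = √((3 - 17/42) + 2520) = √(109/42 + 2520) = √(105949/42) = √4449858/42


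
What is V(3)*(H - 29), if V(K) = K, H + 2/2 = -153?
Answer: -549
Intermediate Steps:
H = -154 (H = -1 - 153 = -154)
V(3)*(H - 29) = 3*(-154 - 29) = 3*(-183) = -549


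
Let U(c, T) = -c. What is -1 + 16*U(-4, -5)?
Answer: 63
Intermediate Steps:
-1 + 16*U(-4, -5) = -1 + 16*(-1*(-4)) = -1 + 16*4 = -1 + 64 = 63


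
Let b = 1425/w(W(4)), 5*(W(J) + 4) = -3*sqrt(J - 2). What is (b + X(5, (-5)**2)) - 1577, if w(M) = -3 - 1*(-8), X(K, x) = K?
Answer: -1287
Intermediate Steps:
W(J) = -4 - 3*sqrt(-2 + J)/5 (W(J) = -4 + (-3*sqrt(J - 2))/5 = -4 + (-3*sqrt(-2 + J))/5 = -4 - 3*sqrt(-2 + J)/5)
w(M) = 5 (w(M) = -3 + 8 = 5)
b = 285 (b = 1425/5 = 1425*(1/5) = 285)
(b + X(5, (-5)**2)) - 1577 = (285 + 5) - 1577 = 290 - 1577 = -1287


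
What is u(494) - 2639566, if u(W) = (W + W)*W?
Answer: -2151494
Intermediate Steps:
u(W) = 2*W² (u(W) = (2*W)*W = 2*W²)
u(494) - 2639566 = 2*494² - 2639566 = 2*244036 - 2639566 = 488072 - 2639566 = -2151494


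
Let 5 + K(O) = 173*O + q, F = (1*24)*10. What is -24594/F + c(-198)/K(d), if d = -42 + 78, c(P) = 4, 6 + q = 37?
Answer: -12817493/125080 ≈ -102.47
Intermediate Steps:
q = 31 (q = -6 + 37 = 31)
d = 36
F = 240 (F = 24*10 = 240)
K(O) = 26 + 173*O (K(O) = -5 + (173*O + 31) = -5 + (31 + 173*O) = 26 + 173*O)
-24594/F + c(-198)/K(d) = -24594/240 + 4/(26 + 173*36) = -24594*1/240 + 4/(26 + 6228) = -4099/40 + 4/6254 = -4099/40 + 4*(1/6254) = -4099/40 + 2/3127 = -12817493/125080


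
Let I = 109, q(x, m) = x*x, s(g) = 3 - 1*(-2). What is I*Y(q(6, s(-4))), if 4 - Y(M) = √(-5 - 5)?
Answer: 436 - 109*I*√10 ≈ 436.0 - 344.69*I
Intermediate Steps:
s(g) = 5 (s(g) = 3 + 2 = 5)
q(x, m) = x²
Y(M) = 4 - I*√10 (Y(M) = 4 - √(-5 - 5) = 4 - √(-10) = 4 - I*√10)
I*Y(q(6, s(-4))) = 109*(4 - I*√10) = 436 - 109*I*√10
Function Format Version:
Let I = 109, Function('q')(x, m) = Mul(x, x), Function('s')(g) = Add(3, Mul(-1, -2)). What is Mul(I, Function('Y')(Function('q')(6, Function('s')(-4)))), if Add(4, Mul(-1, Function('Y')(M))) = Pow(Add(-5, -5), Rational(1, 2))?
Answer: Add(436, Mul(-109, I, Pow(10, Rational(1, 2)))) ≈ Add(436.00, Mul(-344.69, I))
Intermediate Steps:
Function('s')(g) = 5 (Function('s')(g) = Add(3, 2) = 5)
Function('q')(x, m) = Pow(x, 2)
Function('Y')(M) = Add(4, Mul(-1, I, Pow(10, Rational(1, 2)))) (Function('Y')(M) = Add(4, Mul(-1, Pow(Add(-5, -5), Rational(1, 2)))) = Add(4, Mul(-1, Pow(-10, Rational(1, 2)))) = Add(4, Mul(-1, Mul(I, Pow(10, Rational(1, 2))))) = Add(4, Mul(-1, I, Pow(10, Rational(1, 2)))))
Mul(I, Function('Y')(Function('q')(6, Function('s')(-4)))) = Mul(109, Add(4, Mul(-1, I, Pow(10, Rational(1, 2))))) = Add(436, Mul(-109, I, Pow(10, Rational(1, 2))))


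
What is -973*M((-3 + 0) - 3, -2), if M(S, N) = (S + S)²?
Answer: -140112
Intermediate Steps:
M(S, N) = 4*S² (M(S, N) = (2*S)² = 4*S²)
-973*M((-3 + 0) - 3, -2) = -3892*((-3 + 0) - 3)² = -3892*(-3 - 3)² = -3892*(-6)² = -3892*36 = -973*144 = -140112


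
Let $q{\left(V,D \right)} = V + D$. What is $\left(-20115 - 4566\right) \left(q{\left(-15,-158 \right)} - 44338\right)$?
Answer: $1098575991$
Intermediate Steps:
$q{\left(V,D \right)} = D + V$
$\left(-20115 - 4566\right) \left(q{\left(-15,-158 \right)} - 44338\right) = \left(-20115 - 4566\right) \left(\left(-158 - 15\right) - 44338\right) = - 24681 \left(-173 - 44338\right) = \left(-24681\right) \left(-44511\right) = 1098575991$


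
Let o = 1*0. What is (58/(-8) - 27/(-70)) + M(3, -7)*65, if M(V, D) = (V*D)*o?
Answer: -961/140 ≈ -6.8643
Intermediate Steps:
o = 0
M(V, D) = 0 (M(V, D) = (V*D)*0 = (D*V)*0 = 0)
(58/(-8) - 27/(-70)) + M(3, -7)*65 = (58/(-8) - 27/(-70)) + 0*65 = (58*(-1/8) - 27*(-1/70)) + 0 = (-29/4 + 27/70) + 0 = -961/140 + 0 = -961/140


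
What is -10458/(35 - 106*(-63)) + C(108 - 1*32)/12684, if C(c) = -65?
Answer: -2716033/1737708 ≈ -1.5630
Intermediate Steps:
-10458/(35 - 106*(-63)) + C(108 - 1*32)/12684 = -10458/(35 - 106*(-63)) - 65/12684 = -10458/(35 + 6678) - 65*1/12684 = -10458/6713 - 65/12684 = -10458*1/6713 - 65/12684 = -1494/959 - 65/12684 = -2716033/1737708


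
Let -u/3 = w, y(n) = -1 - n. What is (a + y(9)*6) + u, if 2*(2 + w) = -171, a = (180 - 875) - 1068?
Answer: -3121/2 ≈ -1560.5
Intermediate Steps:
a = -1763 (a = -695 - 1068 = -1763)
w = -175/2 (w = -2 + (½)*(-171) = -2 - 171/2 = -175/2 ≈ -87.500)
u = 525/2 (u = -3*(-175/2) = 525/2 ≈ 262.50)
(a + y(9)*6) + u = (-1763 + (-1 - 1*9)*6) + 525/2 = (-1763 + (-1 - 9)*6) + 525/2 = (-1763 - 10*6) + 525/2 = (-1763 - 60) + 525/2 = -1823 + 525/2 = -3121/2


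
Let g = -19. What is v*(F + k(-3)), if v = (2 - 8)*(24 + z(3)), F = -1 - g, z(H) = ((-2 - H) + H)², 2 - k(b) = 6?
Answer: -2352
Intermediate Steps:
k(b) = -4 (k(b) = 2 - 1*6 = 2 - 6 = -4)
z(H) = 4 (z(H) = (-2)² = 4)
F = 18 (F = -1 - 1*(-19) = -1 + 19 = 18)
v = -168 (v = (2 - 8)*(24 + 4) = -6*28 = -168)
v*(F + k(-3)) = -168*(18 - 4) = -168*14 = -2352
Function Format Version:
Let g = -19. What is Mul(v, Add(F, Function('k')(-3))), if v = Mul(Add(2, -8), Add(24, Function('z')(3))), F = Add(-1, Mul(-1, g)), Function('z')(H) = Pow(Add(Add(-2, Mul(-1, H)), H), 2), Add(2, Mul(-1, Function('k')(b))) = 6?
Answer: -2352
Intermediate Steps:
Function('k')(b) = -4 (Function('k')(b) = Add(2, Mul(-1, 6)) = Add(2, -6) = -4)
Function('z')(H) = 4 (Function('z')(H) = Pow(-2, 2) = 4)
F = 18 (F = Add(-1, Mul(-1, -19)) = Add(-1, 19) = 18)
v = -168 (v = Mul(Add(2, -8), Add(24, 4)) = Mul(-6, 28) = -168)
Mul(v, Add(F, Function('k')(-3))) = Mul(-168, Add(18, -4)) = Mul(-168, 14) = -2352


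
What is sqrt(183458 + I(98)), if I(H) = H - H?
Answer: sqrt(183458) ≈ 428.32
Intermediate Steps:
I(H) = 0
sqrt(183458 + I(98)) = sqrt(183458 + 0) = sqrt(183458)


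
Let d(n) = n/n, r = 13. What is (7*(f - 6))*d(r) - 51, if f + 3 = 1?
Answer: -107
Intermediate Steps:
f = -2 (f = -3 + 1 = -2)
d(n) = 1
(7*(f - 6))*d(r) - 51 = (7*(-2 - 6))*1 - 51 = (7*(-8))*1 - 51 = -56*1 - 51 = -56 - 51 = -107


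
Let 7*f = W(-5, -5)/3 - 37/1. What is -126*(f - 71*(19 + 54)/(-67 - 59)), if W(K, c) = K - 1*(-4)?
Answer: -4511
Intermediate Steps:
W(K, c) = 4 + K (W(K, c) = K + 4 = 4 + K)
f = -16/3 (f = ((4 - 5)/3 - 37/1)/7 = (-1*1/3 - 37*1)/7 = (-1/3 - 37)/7 = (1/7)*(-112/3) = -16/3 ≈ -5.3333)
-126*(f - 71*(19 + 54)/(-67 - 59)) = -126*(-16/3 - 71*(19 + 54)/(-67 - 59)) = -126*(-16/3 - 71/((-126/73))) = -126*(-16/3 - 71/((-126*1/73))) = -126*(-16/3 - 71/(-126/73)) = -126*(-16/3 - 71*(-73/126)) = -126*(-16/3 + 5183/126) = -126*4511/126 = -4511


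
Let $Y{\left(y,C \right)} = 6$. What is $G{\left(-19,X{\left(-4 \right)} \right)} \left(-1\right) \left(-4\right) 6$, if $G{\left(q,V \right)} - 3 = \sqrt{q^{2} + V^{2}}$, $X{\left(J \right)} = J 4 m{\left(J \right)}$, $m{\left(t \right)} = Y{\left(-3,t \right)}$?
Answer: $72 + 24 \sqrt{9577} \approx 2420.7$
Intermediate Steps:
$m{\left(t \right)} = 6$
$X{\left(J \right)} = 24 J$ ($X{\left(J \right)} = J 4 \cdot 6 = 4 J 6 = 24 J$)
$G{\left(q,V \right)} = 3 + \sqrt{V^{2} + q^{2}}$ ($G{\left(q,V \right)} = 3 + \sqrt{q^{2} + V^{2}} = 3 + \sqrt{V^{2} + q^{2}}$)
$G{\left(-19,X{\left(-4 \right)} \right)} \left(-1\right) \left(-4\right) 6 = \left(3 + \sqrt{\left(24 \left(-4\right)\right)^{2} + \left(-19\right)^{2}}\right) \left(-1\right) \left(-4\right) 6 = \left(3 + \sqrt{\left(-96\right)^{2} + 361}\right) 4 \cdot 6 = \left(3 + \sqrt{9216 + 361}\right) 24 = \left(3 + \sqrt{9577}\right) 24 = 72 + 24 \sqrt{9577}$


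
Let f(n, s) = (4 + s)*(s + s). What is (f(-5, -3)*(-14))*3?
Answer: 252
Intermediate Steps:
f(n, s) = 2*s*(4 + s) (f(n, s) = (4 + s)*(2*s) = 2*s*(4 + s))
(f(-5, -3)*(-14))*3 = ((2*(-3)*(4 - 3))*(-14))*3 = ((2*(-3)*1)*(-14))*3 = -6*(-14)*3 = 84*3 = 252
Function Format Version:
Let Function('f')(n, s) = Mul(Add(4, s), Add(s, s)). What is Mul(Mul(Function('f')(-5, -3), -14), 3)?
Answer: 252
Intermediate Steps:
Function('f')(n, s) = Mul(2, s, Add(4, s)) (Function('f')(n, s) = Mul(Add(4, s), Mul(2, s)) = Mul(2, s, Add(4, s)))
Mul(Mul(Function('f')(-5, -3), -14), 3) = Mul(Mul(Mul(2, -3, Add(4, -3)), -14), 3) = Mul(Mul(Mul(2, -3, 1), -14), 3) = Mul(Mul(-6, -14), 3) = Mul(84, 3) = 252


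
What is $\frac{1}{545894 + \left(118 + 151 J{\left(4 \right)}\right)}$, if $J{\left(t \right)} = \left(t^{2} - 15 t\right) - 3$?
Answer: $\frac{1}{538915} \approx 1.8556 \cdot 10^{-6}$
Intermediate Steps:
$J{\left(t \right)} = -3 + t^{2} - 15 t$
$\frac{1}{545894 + \left(118 + 151 J{\left(4 \right)}\right)} = \frac{1}{545894 + \left(118 + 151 \left(-3 + 4^{2} - 60\right)\right)} = \frac{1}{545894 + \left(118 + 151 \left(-3 + 16 - 60\right)\right)} = \frac{1}{545894 + \left(118 + 151 \left(-47\right)\right)} = \frac{1}{545894 + \left(118 - 7097\right)} = \frac{1}{545894 - 6979} = \frac{1}{538915}$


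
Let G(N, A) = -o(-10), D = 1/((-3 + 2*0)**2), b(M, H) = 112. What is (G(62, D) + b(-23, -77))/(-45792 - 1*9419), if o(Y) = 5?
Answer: -107/55211 ≈ -0.0019380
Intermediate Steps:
D = 1/9 (D = 1/((-3 + 0)**2) = 1/((-3)**2) = 1/9 ≈ 0.11111)
G(N, A) = -5 (G(N, A) = -1*5 = -5)
(G(62, D) + b(-23, -77))/(-45792 - 1*9419) = (-5 + 112)/(-45792 - 1*9419) = 107/(-45792 - 9419) = 107/(-55211) = 107*(-1/55211) = -107/55211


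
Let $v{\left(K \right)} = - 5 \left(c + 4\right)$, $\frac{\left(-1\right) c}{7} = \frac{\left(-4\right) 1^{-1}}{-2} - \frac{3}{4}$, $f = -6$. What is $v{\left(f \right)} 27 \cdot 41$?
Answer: $\frac{105165}{4} \approx 26291.0$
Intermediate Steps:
$c = - \frac{35}{4}$ ($c = - 7 \left(\frac{\left(-4\right) 1^{-1}}{-2} - \frac{3}{4}\right) = - 7 \left(\left(-4\right) 1 \left(- \frac{1}{2}\right) - \frac{3}{4}\right) = - 7 \left(\left(-4\right) \left(- \frac{1}{2}\right) - \frac{3}{4}\right) = - 7 \left(2 - \frac{3}{4}\right) = \left(-7\right) \frac{5}{4} = - \frac{35}{4} \approx -8.75$)
$v{\left(K \right)} = \frac{95}{4}$ ($v{\left(K \right)} = - 5 \left(- \frac{35}{4} + 4\right) = \left(-5\right) \left(- \frac{19}{4}\right) = \frac{95}{4}$)
$v{\left(f \right)} 27 \cdot 41 = \frac{95}{4} \cdot 27 \cdot 41 = \frac{2565}{4} \cdot 41 = \frac{105165}{4}$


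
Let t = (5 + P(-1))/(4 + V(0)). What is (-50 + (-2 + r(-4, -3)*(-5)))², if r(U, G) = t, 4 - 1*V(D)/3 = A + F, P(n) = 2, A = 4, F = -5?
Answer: 1046529/361 ≈ 2899.0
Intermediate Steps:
V(D) = 15 (V(D) = 12 - 3*(4 - 5) = 12 - 3*(-1) = 12 + 3 = 15)
t = 7/19 (t = (5 + 2)/(4 + 15) = 7/19 ≈ 0.36842)
r(U, G) = 7/19
(-50 + (-2 + r(-4, -3)*(-5)))² = (-50 + (-2 + (7/19)*(-5)))² = (-50 + (-2 - 35/19))² = (-50 - 73/19)² = (-1023/19)² = 1046529/361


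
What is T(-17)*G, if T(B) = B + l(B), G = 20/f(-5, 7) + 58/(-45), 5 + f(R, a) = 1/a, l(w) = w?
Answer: 8272/45 ≈ 183.82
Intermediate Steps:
f(R, a) = -5 + 1/a
G = -4136/765 (G = 20/(-5 + 1/7) + 58/(-45) = 20/(-5 + ⅐) + 58*(-1/45) = 20/(-34/7) - 58/45 = 20*(-7/34) - 58/45 = -70/17 - 58/45 = -4136/765 ≈ -5.4065)
T(B) = 2*B (T(B) = B + B = 2*B)
T(-17)*G = (2*(-17))*(-4136/765) = -34*(-4136/765) = 8272/45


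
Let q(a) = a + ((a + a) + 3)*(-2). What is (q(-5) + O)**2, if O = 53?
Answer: 3844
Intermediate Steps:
q(a) = -6 - 3*a (q(a) = a + (2*a + 3)*(-2) = a + (3 + 2*a)*(-2) = a + (-6 - 4*a) = -6 - 3*a)
(q(-5) + O)**2 = ((-6 - 3*(-5)) + 53)**2 = ((-6 + 15) + 53)**2 = (9 + 53)**2 = 62**2 = 3844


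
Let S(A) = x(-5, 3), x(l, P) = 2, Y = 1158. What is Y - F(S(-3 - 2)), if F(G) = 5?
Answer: 1153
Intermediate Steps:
S(A) = 2
Y - F(S(-3 - 2)) = 1158 - 1*5 = 1158 - 5 = 1153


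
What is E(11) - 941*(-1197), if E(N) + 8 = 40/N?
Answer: 12390099/11 ≈ 1.1264e+6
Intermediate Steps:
E(N) = -8 + 40/N
E(11) - 941*(-1197) = (-8 + 40/11) - 941*(-1197) = (-8 + 40*(1/11)) + 1126377 = (-8 + 40/11) + 1126377 = -48/11 + 1126377 = 12390099/11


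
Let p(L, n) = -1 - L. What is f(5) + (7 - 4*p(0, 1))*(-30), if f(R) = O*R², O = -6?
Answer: -480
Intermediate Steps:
f(R) = -6*R²
f(5) + (7 - 4*p(0, 1))*(-30) = -6*5² + (7 - 4*(-1 - 1*0))*(-30) = -6*25 + (7 - 4*(-1 + 0))*(-30) = -150 + (7 - 4*(-1))*(-30) = -150 + (7 + 4)*(-30) = -150 + 11*(-30) = -150 - 330 = -480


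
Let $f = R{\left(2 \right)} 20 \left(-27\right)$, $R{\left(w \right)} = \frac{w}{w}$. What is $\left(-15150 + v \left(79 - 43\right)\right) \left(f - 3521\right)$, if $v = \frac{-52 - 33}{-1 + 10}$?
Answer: $62904890$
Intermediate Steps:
$R{\left(w \right)} = 1$
$f = -540$ ($f = 1 \cdot 20 \left(-27\right) = 20 \left(-27\right) = -540$)
$v = - \frac{85}{9} \approx -9.4444$
$\left(-15150 + v \left(79 - 43\right)\right) \left(f - 3521\right) = \left(-15150 - \frac{85 \left(79 - 43\right)}{9}\right) \left(-540 - 3521\right) = \left(-15150 - 340\right) \left(-4061\right) = \left(-15490\right) \left(-4061\right) = 62904890$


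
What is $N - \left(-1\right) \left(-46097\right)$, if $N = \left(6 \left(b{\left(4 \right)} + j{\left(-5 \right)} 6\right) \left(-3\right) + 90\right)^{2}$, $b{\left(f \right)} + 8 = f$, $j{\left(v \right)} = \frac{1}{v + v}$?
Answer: $- \frac{405929}{25} \approx -16237.0$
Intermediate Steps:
$j{\left(v \right)} = \frac{1}{2 v}$
$b{\left(f \right)} = -8 + f$
$N = \frac{746496}{25}$ ($N = \left(6 \left(\left(-8 + 4\right) + \frac{1}{2 \left(-5\right)} 6\right) \left(-3\right) + 90\right)^{2} = \left(6 \left(-4 + \frac{1}{2} \left(- \frac{1}{5}\right) 6\right) \left(-3\right) + 90\right)^{2} = \left(6 \left(-4 - \frac{3}{5}\right) \left(-3\right) + 90\right)^{2} = \left(6 \left(- \frac{23}{5}\right) \left(-3\right) + 90\right)^{2} = \left(\left(- \frac{138}{5}\right) \left(-3\right) + 90\right)^{2} = \left(\frac{414}{5} + 90\right)^{2} = \left(\frac{864}{5}\right)^{2} = \frac{746496}{25} \approx 29860.0$)
$N - \left(-1\right) \left(-46097\right) = \frac{746496}{25} - \left(-1\right) \left(-46097\right) = \frac{746496}{25} - 46097 = - \frac{405929}{25}$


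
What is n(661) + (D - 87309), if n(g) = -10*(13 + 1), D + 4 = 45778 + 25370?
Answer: -16305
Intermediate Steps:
D = 71144 (D = -4 + (45778 + 25370) = -4 + 71148 = 71144)
n(g) = -140 (n(g) = -10*14 = -140)
n(661) + (D - 87309) = -140 + (71144 - 87309) = -140 - 16165 = -16305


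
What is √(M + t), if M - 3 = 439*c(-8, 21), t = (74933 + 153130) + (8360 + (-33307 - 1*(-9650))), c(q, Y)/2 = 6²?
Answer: 9*√3017 ≈ 494.35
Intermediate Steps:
c(q, Y) = 72 (c(q, Y) = 2*6² = 2*36 = 72)
t = 212766 (t = 228063 + (8360 + (-33307 + 9650)) = 228063 + (8360 - 23657) = 228063 - 15297 = 212766)
M = 31611 (M = 3 + 439*72 = 3 + 31608 = 31611)
√(M + t) = √(31611 + 212766) = √244377 = 9*√3017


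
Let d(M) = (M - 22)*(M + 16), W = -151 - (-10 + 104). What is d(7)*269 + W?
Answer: -93050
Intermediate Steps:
W = -245 (W = -151 - 1*94 = -151 - 94 = -245)
d(M) = (-22 + M)*(16 + M)
d(7)*269 + W = (-352 + 7² - 6*7)*269 - 245 = (-352 + 49 - 42)*269 - 245 = -345*269 - 245 = -92805 - 245 = -93050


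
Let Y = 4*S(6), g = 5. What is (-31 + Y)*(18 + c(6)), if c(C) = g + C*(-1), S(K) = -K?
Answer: -935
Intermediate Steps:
c(C) = 5 - C (c(C) = 5 + C*(-1) = 5 - C)
Y = -24 (Y = 4*(-1*6) = 4*(-6) = -24)
(-31 + Y)*(18 + c(6)) = (-31 - 24)*(18 + (5 - 1*6)) = -55*(18 + (5 - 6)) = -55*(18 - 1) = -55*17 = -935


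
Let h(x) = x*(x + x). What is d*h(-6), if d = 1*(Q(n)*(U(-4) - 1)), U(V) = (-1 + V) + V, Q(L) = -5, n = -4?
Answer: 3600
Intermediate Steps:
U(V) = -1 + 2*V
h(x) = 2*x² (h(x) = x*(2*x) = 2*x²)
d = 50 (d = 1*(-5*((-1 + 2*(-4)) - 1)) = 1*(-5*((-1 - 8) - 1)) = 1*(-5*(-9 - 1)) = 1*(-5*(-10)) = 1*50 = 50)
d*h(-6) = 50*(2*(-6)²) = 50*(2*36) = 50*72 = 3600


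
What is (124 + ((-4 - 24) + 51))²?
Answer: 21609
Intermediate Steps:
(124 + ((-4 - 24) + 51))² = (124 + (-28 + 51))² = (124 + 23)² = 147² = 21609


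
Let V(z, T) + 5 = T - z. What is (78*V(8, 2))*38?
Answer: -32604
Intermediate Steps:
V(z, T) = -5 + T - z (V(z, T) = -5 + (T - z) = -5 + T - z)
(78*V(8, 2))*38 = (78*(-5 + 2 - 1*8))*38 = (78*(-5 + 2 - 8))*38 = (78*(-11))*38 = -858*38 = -32604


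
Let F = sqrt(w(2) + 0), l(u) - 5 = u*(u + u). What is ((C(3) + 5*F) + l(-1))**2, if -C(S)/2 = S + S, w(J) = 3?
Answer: 100 - 50*sqrt(3) ≈ 13.397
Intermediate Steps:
C(S) = -4*S (C(S) = -2*(S + S) = -4*S)
l(u) = 5 + 2*u**2 (l(u) = 5 + u*(u + u) = 5 + u*(2*u) = 5 + 2*u**2)
F = sqrt(3) (F = sqrt(3 + 0) = sqrt(3) ≈ 1.7320)
((C(3) + 5*F) + l(-1))**2 = ((-4*3 + 5*sqrt(3)) + (5 + 2*(-1)**2))**2 = ((-12 + 5*sqrt(3)) + (5 + 2*1))**2 = ((-12 + 5*sqrt(3)) + (5 + 2))**2 = ((-12 + 5*sqrt(3)) + 7)**2 = (-5 + 5*sqrt(3))**2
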